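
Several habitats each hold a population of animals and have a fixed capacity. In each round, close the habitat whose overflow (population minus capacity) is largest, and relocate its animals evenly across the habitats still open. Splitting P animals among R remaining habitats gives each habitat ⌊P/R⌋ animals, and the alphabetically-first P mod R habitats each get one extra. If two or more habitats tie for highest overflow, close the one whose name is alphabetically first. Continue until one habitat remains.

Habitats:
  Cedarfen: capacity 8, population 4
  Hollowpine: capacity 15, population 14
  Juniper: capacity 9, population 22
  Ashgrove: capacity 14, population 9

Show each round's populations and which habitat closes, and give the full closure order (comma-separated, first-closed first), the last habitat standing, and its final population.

Closure order: Juniper, Hollowpine, Ashgrove
Last habitat: Cedarfen with 49 animals

Round 1: Ashgrove=9 Cedarfen=4 Hollowpine=14 Juniper=22 → close Juniper (overflow 13)
  22÷3 = 7 each, +1 to first 1
Round 2: Ashgrove=17 Cedarfen=11 Hollowpine=21 → close Hollowpine (overflow 6)
  21÷2 = 10 each, +1 to first 1
Round 3: Ashgrove=28 Cedarfen=21 → close Ashgrove (overflow 14)
  28÷1 = 28 each, +1 to first 0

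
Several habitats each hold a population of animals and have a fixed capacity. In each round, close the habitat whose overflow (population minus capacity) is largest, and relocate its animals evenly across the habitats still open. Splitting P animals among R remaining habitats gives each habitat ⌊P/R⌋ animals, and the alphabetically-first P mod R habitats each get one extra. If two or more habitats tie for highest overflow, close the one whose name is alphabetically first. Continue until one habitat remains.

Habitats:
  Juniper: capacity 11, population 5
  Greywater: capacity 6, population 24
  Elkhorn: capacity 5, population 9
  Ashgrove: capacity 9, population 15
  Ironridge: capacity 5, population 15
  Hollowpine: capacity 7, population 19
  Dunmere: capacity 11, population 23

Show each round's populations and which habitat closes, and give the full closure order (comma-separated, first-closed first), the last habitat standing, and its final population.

Round 1: Ashgrove=15 Dunmere=23 Elkhorn=9 Greywater=24 Hollowpine=19 Ironridge=15 Juniper=5 → close Greywater (overflow 18)
  24÷6 = 4 each, +1 to first 0
Round 2: Ashgrove=19 Dunmere=27 Elkhorn=13 Hollowpine=23 Ironridge=19 Juniper=9 → close Dunmere (overflow 16)
  27÷5 = 5 each, +1 to first 2
Round 3: Ashgrove=25 Elkhorn=19 Hollowpine=28 Ironridge=24 Juniper=14 → close Hollowpine (overflow 21)
  28÷4 = 7 each, +1 to first 0
Round 4: Ashgrove=32 Elkhorn=26 Ironridge=31 Juniper=21 → close Ironridge (overflow 26)
  31÷3 = 10 each, +1 to first 1
Round 5: Ashgrove=43 Elkhorn=36 Juniper=31 → close Ashgrove (overflow 34)
  43÷2 = 21 each, +1 to first 1
Round 6: Elkhorn=58 Juniper=52 → close Elkhorn (overflow 53)
  58÷1 = 58 each, +1 to first 0

Closure order: Greywater, Dunmere, Hollowpine, Ironridge, Ashgrove, Elkhorn
Last habitat: Juniper with 110 animals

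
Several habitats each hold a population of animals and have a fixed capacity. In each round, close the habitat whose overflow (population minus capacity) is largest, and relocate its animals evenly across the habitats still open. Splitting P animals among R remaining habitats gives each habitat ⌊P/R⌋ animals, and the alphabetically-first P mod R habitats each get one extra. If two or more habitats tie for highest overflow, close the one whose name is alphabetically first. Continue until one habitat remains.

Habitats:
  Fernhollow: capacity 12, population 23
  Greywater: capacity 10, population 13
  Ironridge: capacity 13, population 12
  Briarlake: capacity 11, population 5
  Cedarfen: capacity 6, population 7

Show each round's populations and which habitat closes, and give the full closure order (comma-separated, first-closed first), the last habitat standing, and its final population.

Round 1: Briarlake=5 Cedarfen=7 Fernhollow=23 Greywater=13 Ironridge=12 → close Fernhollow (overflow 11)
  23÷4 = 5 each, +1 to first 3
Round 2: Briarlake=11 Cedarfen=13 Greywater=19 Ironridge=17 → close Greywater (overflow 9)
  19÷3 = 6 each, +1 to first 1
Round 3: Briarlake=18 Cedarfen=19 Ironridge=23 → close Cedarfen (overflow 13)
  19÷2 = 9 each, +1 to first 1
Round 4: Briarlake=28 Ironridge=32 → close Ironridge (overflow 19)
  32÷1 = 32 each, +1 to first 0

Closure order: Fernhollow, Greywater, Cedarfen, Ironridge
Last habitat: Briarlake with 60 animals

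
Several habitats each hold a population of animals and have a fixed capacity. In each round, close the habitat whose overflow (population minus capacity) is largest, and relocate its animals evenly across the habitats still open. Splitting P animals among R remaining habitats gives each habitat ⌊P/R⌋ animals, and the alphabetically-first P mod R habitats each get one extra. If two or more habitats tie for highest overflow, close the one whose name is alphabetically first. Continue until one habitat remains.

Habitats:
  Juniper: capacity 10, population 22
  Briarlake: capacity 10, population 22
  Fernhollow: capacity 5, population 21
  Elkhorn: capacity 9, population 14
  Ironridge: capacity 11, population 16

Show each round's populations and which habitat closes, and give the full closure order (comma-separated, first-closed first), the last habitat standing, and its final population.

Closure order: Fernhollow, Briarlake, Juniper, Elkhorn
Last habitat: Ironridge with 95 animals

Round 1: Briarlake=22 Elkhorn=14 Fernhollow=21 Ironridge=16 Juniper=22 → close Fernhollow (overflow 16)
  21÷4 = 5 each, +1 to first 1
Round 2: Briarlake=28 Elkhorn=19 Ironridge=21 Juniper=27 → close Briarlake (overflow 18)
  28÷3 = 9 each, +1 to first 1
Round 3: Elkhorn=29 Ironridge=30 Juniper=36 → close Juniper (overflow 26)
  36÷2 = 18 each, +1 to first 0
Round 4: Elkhorn=47 Ironridge=48 → close Elkhorn (overflow 38)
  47÷1 = 47 each, +1 to first 0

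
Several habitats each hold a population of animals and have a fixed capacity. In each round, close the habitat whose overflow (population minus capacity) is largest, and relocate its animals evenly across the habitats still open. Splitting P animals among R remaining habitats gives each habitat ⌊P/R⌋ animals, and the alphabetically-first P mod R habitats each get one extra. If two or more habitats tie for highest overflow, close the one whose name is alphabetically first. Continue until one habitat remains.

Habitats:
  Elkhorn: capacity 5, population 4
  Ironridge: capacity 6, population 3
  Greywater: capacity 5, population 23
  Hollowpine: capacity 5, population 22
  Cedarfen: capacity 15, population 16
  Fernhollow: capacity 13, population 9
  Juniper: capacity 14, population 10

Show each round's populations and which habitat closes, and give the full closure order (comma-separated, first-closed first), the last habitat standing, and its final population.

Round 1: Cedarfen=16 Elkhorn=4 Fernhollow=9 Greywater=23 Hollowpine=22 Ironridge=3 Juniper=10 → close Greywater (overflow 18)
  23÷6 = 3 each, +1 to first 5
Round 2: Cedarfen=20 Elkhorn=8 Fernhollow=13 Hollowpine=26 Ironridge=7 Juniper=13 → close Hollowpine (overflow 21)
  26÷5 = 5 each, +1 to first 1
Round 3: Cedarfen=26 Elkhorn=13 Fernhollow=18 Ironridge=12 Juniper=18 → close Cedarfen (overflow 11)
  26÷4 = 6 each, +1 to first 2
Round 4: Elkhorn=20 Fernhollow=25 Ironridge=18 Juniper=24 → close Elkhorn (overflow 15)
  20÷3 = 6 each, +1 to first 2
Round 5: Fernhollow=32 Ironridge=25 Juniper=30 → close Fernhollow (overflow 19)
  32÷2 = 16 each, +1 to first 0
Round 6: Ironridge=41 Juniper=46 → close Ironridge (overflow 35)
  41÷1 = 41 each, +1 to first 0

Closure order: Greywater, Hollowpine, Cedarfen, Elkhorn, Fernhollow, Ironridge
Last habitat: Juniper with 87 animals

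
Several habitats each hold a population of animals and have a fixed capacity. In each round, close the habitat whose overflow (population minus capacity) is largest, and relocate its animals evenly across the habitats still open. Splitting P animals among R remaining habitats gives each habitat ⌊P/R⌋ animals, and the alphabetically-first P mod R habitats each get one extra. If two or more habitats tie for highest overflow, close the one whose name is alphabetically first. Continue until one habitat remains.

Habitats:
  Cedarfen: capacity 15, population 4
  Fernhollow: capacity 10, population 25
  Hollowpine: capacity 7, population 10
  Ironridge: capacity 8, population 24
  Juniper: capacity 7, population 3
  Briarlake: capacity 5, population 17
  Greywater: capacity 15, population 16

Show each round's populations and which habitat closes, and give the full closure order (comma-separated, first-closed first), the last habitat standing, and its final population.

Round 1: Briarlake=17 Cedarfen=4 Fernhollow=25 Greywater=16 Hollowpine=10 Ironridge=24 Juniper=3 → close Ironridge (overflow 16)
  24÷6 = 4 each, +1 to first 0
Round 2: Briarlake=21 Cedarfen=8 Fernhollow=29 Greywater=20 Hollowpine=14 Juniper=7 → close Fernhollow (overflow 19)
  29÷5 = 5 each, +1 to first 4
Round 3: Briarlake=27 Cedarfen=14 Greywater=26 Hollowpine=20 Juniper=12 → close Briarlake (overflow 22)
  27÷4 = 6 each, +1 to first 3
Round 4: Cedarfen=21 Greywater=33 Hollowpine=27 Juniper=18 → close Hollowpine (overflow 20)
  27÷3 = 9 each, +1 to first 0
Round 5: Cedarfen=30 Greywater=42 Juniper=27 → close Greywater (overflow 27)
  42÷2 = 21 each, +1 to first 0
Round 6: Cedarfen=51 Juniper=48 → close Juniper (overflow 41)
  48÷1 = 48 each, +1 to first 0

Closure order: Ironridge, Fernhollow, Briarlake, Hollowpine, Greywater, Juniper
Last habitat: Cedarfen with 99 animals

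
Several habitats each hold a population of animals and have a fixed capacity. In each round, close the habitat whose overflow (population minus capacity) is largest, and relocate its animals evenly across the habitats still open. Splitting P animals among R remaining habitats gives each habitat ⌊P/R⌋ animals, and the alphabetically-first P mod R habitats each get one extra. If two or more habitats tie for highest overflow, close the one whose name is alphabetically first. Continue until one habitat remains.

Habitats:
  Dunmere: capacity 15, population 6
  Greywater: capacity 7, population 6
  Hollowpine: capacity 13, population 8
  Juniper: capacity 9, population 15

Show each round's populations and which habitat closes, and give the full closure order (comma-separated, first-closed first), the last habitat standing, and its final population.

Round 1: Dunmere=6 Greywater=6 Hollowpine=8 Juniper=15 → close Juniper (overflow 6)
  15÷3 = 5 each, +1 to first 0
Round 2: Dunmere=11 Greywater=11 Hollowpine=13 → close Greywater (overflow 4)
  11÷2 = 5 each, +1 to first 1
Round 3: Dunmere=17 Hollowpine=18 → close Hollowpine (overflow 5)
  18÷1 = 18 each, +1 to first 0

Closure order: Juniper, Greywater, Hollowpine
Last habitat: Dunmere with 35 animals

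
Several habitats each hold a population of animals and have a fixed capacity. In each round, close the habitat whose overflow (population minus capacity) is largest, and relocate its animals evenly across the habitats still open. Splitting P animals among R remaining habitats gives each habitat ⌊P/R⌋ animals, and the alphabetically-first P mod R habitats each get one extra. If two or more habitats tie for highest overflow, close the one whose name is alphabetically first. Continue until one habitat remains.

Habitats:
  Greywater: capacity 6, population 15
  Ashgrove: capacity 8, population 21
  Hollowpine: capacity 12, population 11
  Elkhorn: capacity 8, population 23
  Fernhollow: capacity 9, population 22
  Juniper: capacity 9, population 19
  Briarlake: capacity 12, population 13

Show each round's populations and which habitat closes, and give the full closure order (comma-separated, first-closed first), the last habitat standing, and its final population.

Round 1: Ashgrove=21 Briarlake=13 Elkhorn=23 Fernhollow=22 Greywater=15 Hollowpine=11 Juniper=19 → close Elkhorn (overflow 15)
  23÷6 = 3 each, +1 to first 5
Round 2: Ashgrove=25 Briarlake=17 Fernhollow=26 Greywater=19 Hollowpine=15 Juniper=22 → close Ashgrove (overflow 17)
  25÷5 = 5 each, +1 to first 0
Round 3: Briarlake=22 Fernhollow=31 Greywater=24 Hollowpine=20 Juniper=27 → close Fernhollow (overflow 22)
  31÷4 = 7 each, +1 to first 3
Round 4: Briarlake=30 Greywater=32 Hollowpine=28 Juniper=34 → close Greywater (overflow 26)
  32÷3 = 10 each, +1 to first 2
Round 5: Briarlake=41 Hollowpine=39 Juniper=44 → close Juniper (overflow 35)
  44÷2 = 22 each, +1 to first 0
Round 6: Briarlake=63 Hollowpine=61 → close Briarlake (overflow 51)
  63÷1 = 63 each, +1 to first 0

Closure order: Elkhorn, Ashgrove, Fernhollow, Greywater, Juniper, Briarlake
Last habitat: Hollowpine with 124 animals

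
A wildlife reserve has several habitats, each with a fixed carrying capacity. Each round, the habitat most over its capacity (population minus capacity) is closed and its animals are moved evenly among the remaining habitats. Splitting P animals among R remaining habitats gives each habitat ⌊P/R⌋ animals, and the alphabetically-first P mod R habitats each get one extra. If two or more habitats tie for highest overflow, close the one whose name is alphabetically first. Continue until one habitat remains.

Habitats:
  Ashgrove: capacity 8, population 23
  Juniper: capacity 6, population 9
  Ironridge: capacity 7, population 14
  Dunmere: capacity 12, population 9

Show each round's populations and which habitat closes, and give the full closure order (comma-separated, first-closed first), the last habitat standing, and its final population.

Closure order: Ashgrove, Ironridge, Juniper
Last habitat: Dunmere with 55 animals

Round 1: Ashgrove=23 Dunmere=9 Ironridge=14 Juniper=9 → close Ashgrove (overflow 15)
  23÷3 = 7 each, +1 to first 2
Round 2: Dunmere=17 Ironridge=22 Juniper=16 → close Ironridge (overflow 15)
  22÷2 = 11 each, +1 to first 0
Round 3: Dunmere=28 Juniper=27 → close Juniper (overflow 21)
  27÷1 = 27 each, +1 to first 0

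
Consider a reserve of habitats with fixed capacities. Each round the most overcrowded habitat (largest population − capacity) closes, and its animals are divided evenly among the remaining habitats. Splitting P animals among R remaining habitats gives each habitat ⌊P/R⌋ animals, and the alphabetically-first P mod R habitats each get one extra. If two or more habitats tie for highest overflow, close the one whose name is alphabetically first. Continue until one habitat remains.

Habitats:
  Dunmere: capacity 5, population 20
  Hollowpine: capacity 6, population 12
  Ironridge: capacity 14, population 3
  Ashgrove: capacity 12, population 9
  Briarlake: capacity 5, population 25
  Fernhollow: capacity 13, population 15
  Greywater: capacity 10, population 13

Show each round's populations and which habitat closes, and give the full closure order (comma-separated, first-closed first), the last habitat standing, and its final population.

Closure order: Briarlake, Dunmere, Hollowpine, Greywater, Fernhollow, Ashgrove
Last habitat: Ironridge with 97 animals

Round 1: Ashgrove=9 Briarlake=25 Dunmere=20 Fernhollow=15 Greywater=13 Hollowpine=12 Ironridge=3 → close Briarlake (overflow 20)
  25÷6 = 4 each, +1 to first 1
Round 2: Ashgrove=14 Dunmere=24 Fernhollow=19 Greywater=17 Hollowpine=16 Ironridge=7 → close Dunmere (overflow 19)
  24÷5 = 4 each, +1 to first 4
Round 3: Ashgrove=19 Fernhollow=24 Greywater=22 Hollowpine=21 Ironridge=11 → close Hollowpine (overflow 15)
  21÷4 = 5 each, +1 to first 1
Round 4: Ashgrove=25 Fernhollow=29 Greywater=27 Ironridge=16 → close Greywater (overflow 17)
  27÷3 = 9 each, +1 to first 0
Round 5: Ashgrove=34 Fernhollow=38 Ironridge=25 → close Fernhollow (overflow 25)
  38÷2 = 19 each, +1 to first 0
Round 6: Ashgrove=53 Ironridge=44 → close Ashgrove (overflow 41)
  53÷1 = 53 each, +1 to first 0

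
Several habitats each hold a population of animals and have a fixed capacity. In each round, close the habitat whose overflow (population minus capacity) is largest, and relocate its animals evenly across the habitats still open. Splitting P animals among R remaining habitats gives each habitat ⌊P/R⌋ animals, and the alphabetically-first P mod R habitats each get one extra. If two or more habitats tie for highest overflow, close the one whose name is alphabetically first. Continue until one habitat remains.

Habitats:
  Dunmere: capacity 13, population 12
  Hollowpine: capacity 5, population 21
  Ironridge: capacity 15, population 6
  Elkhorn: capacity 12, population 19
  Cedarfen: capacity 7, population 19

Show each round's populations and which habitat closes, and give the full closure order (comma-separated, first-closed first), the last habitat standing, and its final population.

Round 1: Cedarfen=19 Dunmere=12 Elkhorn=19 Hollowpine=21 Ironridge=6 → close Hollowpine (overflow 16)
  21÷4 = 5 each, +1 to first 1
Round 2: Cedarfen=25 Dunmere=17 Elkhorn=24 Ironridge=11 → close Cedarfen (overflow 18)
  25÷3 = 8 each, +1 to first 1
Round 3: Dunmere=26 Elkhorn=32 Ironridge=19 → close Elkhorn (overflow 20)
  32÷2 = 16 each, +1 to first 0
Round 4: Dunmere=42 Ironridge=35 → close Dunmere (overflow 29)
  42÷1 = 42 each, +1 to first 0

Closure order: Hollowpine, Cedarfen, Elkhorn, Dunmere
Last habitat: Ironridge with 77 animals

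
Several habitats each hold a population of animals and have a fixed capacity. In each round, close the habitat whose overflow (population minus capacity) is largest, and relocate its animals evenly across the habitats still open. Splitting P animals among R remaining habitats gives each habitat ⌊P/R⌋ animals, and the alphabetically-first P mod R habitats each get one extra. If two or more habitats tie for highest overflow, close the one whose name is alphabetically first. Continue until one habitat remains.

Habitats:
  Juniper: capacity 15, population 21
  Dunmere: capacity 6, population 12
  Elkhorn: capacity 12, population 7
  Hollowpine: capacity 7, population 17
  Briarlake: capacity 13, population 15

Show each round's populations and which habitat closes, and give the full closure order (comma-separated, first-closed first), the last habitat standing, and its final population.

Closure order: Hollowpine, Dunmere, Juniper, Briarlake
Last habitat: Elkhorn with 72 animals

Round 1: Briarlake=15 Dunmere=12 Elkhorn=7 Hollowpine=17 Juniper=21 → close Hollowpine (overflow 10)
  17÷4 = 4 each, +1 to first 1
Round 2: Briarlake=20 Dunmere=16 Elkhorn=11 Juniper=25 → close Dunmere (overflow 10)
  16÷3 = 5 each, +1 to first 1
Round 3: Briarlake=26 Elkhorn=16 Juniper=30 → close Juniper (overflow 15)
  30÷2 = 15 each, +1 to first 0
Round 4: Briarlake=41 Elkhorn=31 → close Briarlake (overflow 28)
  41÷1 = 41 each, +1 to first 0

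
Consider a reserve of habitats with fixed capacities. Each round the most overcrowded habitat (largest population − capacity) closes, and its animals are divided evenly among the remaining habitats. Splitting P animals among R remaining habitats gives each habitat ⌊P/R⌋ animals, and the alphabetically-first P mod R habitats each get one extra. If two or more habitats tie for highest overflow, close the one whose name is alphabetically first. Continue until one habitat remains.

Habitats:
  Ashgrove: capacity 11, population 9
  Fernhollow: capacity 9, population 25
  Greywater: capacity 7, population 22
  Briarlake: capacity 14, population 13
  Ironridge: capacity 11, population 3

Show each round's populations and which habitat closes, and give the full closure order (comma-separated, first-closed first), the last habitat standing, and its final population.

Closure order: Fernhollow, Greywater, Ashgrove, Briarlake
Last habitat: Ironridge with 72 animals

Round 1: Ashgrove=9 Briarlake=13 Fernhollow=25 Greywater=22 Ironridge=3 → close Fernhollow (overflow 16)
  25÷4 = 6 each, +1 to first 1
Round 2: Ashgrove=16 Briarlake=19 Greywater=28 Ironridge=9 → close Greywater (overflow 21)
  28÷3 = 9 each, +1 to first 1
Round 3: Ashgrove=26 Briarlake=28 Ironridge=18 → close Ashgrove (overflow 15)
  26÷2 = 13 each, +1 to first 0
Round 4: Briarlake=41 Ironridge=31 → close Briarlake (overflow 27)
  41÷1 = 41 each, +1 to first 0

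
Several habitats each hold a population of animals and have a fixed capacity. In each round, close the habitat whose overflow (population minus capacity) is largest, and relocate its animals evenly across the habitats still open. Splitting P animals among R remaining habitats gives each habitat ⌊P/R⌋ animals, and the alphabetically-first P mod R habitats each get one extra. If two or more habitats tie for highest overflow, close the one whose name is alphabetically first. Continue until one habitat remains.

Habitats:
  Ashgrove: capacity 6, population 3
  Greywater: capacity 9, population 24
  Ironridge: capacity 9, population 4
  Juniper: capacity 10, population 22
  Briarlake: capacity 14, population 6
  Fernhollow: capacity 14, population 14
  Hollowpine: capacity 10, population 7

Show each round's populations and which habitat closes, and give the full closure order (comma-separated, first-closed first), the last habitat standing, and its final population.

Round 1: Ashgrove=3 Briarlake=6 Fernhollow=14 Greywater=24 Hollowpine=7 Ironridge=4 Juniper=22 → close Greywater (overflow 15)
  24÷6 = 4 each, +1 to first 0
Round 2: Ashgrove=7 Briarlake=10 Fernhollow=18 Hollowpine=11 Ironridge=8 Juniper=26 → close Juniper (overflow 16)
  26÷5 = 5 each, +1 to first 1
Round 3: Ashgrove=13 Briarlake=15 Fernhollow=23 Hollowpine=16 Ironridge=13 → close Fernhollow (overflow 9)
  23÷4 = 5 each, +1 to first 3
Round 4: Ashgrove=19 Briarlake=21 Hollowpine=22 Ironridge=18 → close Ashgrove (overflow 13)
  19÷3 = 6 each, +1 to first 1
Round 5: Briarlake=28 Hollowpine=28 Ironridge=24 → close Hollowpine (overflow 18)
  28÷2 = 14 each, +1 to first 0
Round 6: Briarlake=42 Ironridge=38 → close Ironridge (overflow 29)
  38÷1 = 38 each, +1 to first 0

Closure order: Greywater, Juniper, Fernhollow, Ashgrove, Hollowpine, Ironridge
Last habitat: Briarlake with 80 animals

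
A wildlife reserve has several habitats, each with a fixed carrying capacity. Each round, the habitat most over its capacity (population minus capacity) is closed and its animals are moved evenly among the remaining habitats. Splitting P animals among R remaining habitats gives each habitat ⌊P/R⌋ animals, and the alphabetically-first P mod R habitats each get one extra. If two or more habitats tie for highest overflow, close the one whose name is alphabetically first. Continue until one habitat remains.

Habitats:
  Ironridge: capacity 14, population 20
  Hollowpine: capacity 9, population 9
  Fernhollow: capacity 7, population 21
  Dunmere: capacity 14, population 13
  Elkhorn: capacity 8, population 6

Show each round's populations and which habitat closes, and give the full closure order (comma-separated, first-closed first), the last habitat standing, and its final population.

Closure order: Fernhollow, Ironridge, Dunmere, Hollowpine
Last habitat: Elkhorn with 69 animals

Round 1: Dunmere=13 Elkhorn=6 Fernhollow=21 Hollowpine=9 Ironridge=20 → close Fernhollow (overflow 14)
  21÷4 = 5 each, +1 to first 1
Round 2: Dunmere=19 Elkhorn=11 Hollowpine=14 Ironridge=25 → close Ironridge (overflow 11)
  25÷3 = 8 each, +1 to first 1
Round 3: Dunmere=28 Elkhorn=19 Hollowpine=22 → close Dunmere (overflow 14)
  28÷2 = 14 each, +1 to first 0
Round 4: Elkhorn=33 Hollowpine=36 → close Hollowpine (overflow 27)
  36÷1 = 36 each, +1 to first 0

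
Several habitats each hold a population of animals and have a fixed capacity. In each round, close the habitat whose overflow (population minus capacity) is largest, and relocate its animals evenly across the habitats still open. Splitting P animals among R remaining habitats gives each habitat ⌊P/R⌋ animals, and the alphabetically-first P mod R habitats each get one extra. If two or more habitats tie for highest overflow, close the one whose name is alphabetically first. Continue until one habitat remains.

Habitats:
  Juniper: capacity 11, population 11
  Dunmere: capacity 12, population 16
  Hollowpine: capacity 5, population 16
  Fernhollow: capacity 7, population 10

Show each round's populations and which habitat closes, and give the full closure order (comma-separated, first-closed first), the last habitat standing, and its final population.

Round 1: Dunmere=16 Fernhollow=10 Hollowpine=16 Juniper=11 → close Hollowpine (overflow 11)
  16÷3 = 5 each, +1 to first 1
Round 2: Dunmere=22 Fernhollow=15 Juniper=16 → close Dunmere (overflow 10)
  22÷2 = 11 each, +1 to first 0
Round 3: Fernhollow=26 Juniper=27 → close Fernhollow (overflow 19)
  26÷1 = 26 each, +1 to first 0

Closure order: Hollowpine, Dunmere, Fernhollow
Last habitat: Juniper with 53 animals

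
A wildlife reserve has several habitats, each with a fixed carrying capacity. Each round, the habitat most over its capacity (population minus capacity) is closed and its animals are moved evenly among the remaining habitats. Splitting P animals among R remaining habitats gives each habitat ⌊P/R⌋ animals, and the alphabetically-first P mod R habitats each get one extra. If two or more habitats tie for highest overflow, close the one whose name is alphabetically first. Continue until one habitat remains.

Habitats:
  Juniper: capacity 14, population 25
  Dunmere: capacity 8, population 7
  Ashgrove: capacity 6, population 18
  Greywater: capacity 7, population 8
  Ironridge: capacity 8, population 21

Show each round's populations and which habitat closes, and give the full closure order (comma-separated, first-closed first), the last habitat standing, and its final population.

Round 1: Ashgrove=18 Dunmere=7 Greywater=8 Ironridge=21 Juniper=25 → close Ironridge (overflow 13)
  21÷4 = 5 each, +1 to first 1
Round 2: Ashgrove=24 Dunmere=12 Greywater=13 Juniper=30 → close Ashgrove (overflow 18)
  24÷3 = 8 each, +1 to first 0
Round 3: Dunmere=20 Greywater=21 Juniper=38 → close Juniper (overflow 24)
  38÷2 = 19 each, +1 to first 0
Round 4: Dunmere=39 Greywater=40 → close Greywater (overflow 33)
  40÷1 = 40 each, +1 to first 0

Closure order: Ironridge, Ashgrove, Juniper, Greywater
Last habitat: Dunmere with 79 animals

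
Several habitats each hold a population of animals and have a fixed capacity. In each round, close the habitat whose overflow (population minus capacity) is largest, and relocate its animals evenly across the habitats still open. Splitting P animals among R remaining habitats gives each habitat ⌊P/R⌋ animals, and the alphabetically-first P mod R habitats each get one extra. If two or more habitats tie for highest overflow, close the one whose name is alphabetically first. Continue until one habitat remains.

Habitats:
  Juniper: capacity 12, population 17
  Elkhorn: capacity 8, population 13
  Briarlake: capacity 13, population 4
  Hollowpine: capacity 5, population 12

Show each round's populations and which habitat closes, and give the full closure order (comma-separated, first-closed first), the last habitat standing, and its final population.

Round 1: Briarlake=4 Elkhorn=13 Hollowpine=12 Juniper=17 → close Hollowpine (overflow 7)
  12÷3 = 4 each, +1 to first 0
Round 2: Briarlake=8 Elkhorn=17 Juniper=21 → close Elkhorn (overflow 9)
  17÷2 = 8 each, +1 to first 1
Round 3: Briarlake=17 Juniper=29 → close Juniper (overflow 17)
  29÷1 = 29 each, +1 to first 0

Closure order: Hollowpine, Elkhorn, Juniper
Last habitat: Briarlake with 46 animals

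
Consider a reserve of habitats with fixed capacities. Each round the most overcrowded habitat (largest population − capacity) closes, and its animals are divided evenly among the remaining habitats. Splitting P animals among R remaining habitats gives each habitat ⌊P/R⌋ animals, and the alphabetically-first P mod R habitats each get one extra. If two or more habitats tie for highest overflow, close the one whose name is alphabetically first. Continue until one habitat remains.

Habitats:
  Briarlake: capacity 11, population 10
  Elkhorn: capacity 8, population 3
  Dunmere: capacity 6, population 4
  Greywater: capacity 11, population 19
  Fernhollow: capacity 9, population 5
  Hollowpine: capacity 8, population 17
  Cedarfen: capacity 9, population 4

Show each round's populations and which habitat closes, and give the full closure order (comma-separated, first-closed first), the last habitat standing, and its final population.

Round 1: Briarlake=10 Cedarfen=4 Dunmere=4 Elkhorn=3 Fernhollow=5 Greywater=19 Hollowpine=17 → close Hollowpine (overflow 9)
  17÷6 = 2 each, +1 to first 5
Round 2: Briarlake=13 Cedarfen=7 Dunmere=7 Elkhorn=6 Fernhollow=8 Greywater=21 → close Greywater (overflow 10)
  21÷5 = 4 each, +1 to first 1
Round 3: Briarlake=18 Cedarfen=11 Dunmere=11 Elkhorn=10 Fernhollow=12 → close Briarlake (overflow 7)
  18÷4 = 4 each, +1 to first 2
Round 4: Cedarfen=16 Dunmere=16 Elkhorn=14 Fernhollow=16 → close Dunmere (overflow 10)
  16÷3 = 5 each, +1 to first 1
Round 5: Cedarfen=22 Elkhorn=19 Fernhollow=21 → close Cedarfen (overflow 13)
  22÷2 = 11 each, +1 to first 0
Round 6: Elkhorn=30 Fernhollow=32 → close Fernhollow (overflow 23)
  32÷1 = 32 each, +1 to first 0

Closure order: Hollowpine, Greywater, Briarlake, Dunmere, Cedarfen, Fernhollow
Last habitat: Elkhorn with 62 animals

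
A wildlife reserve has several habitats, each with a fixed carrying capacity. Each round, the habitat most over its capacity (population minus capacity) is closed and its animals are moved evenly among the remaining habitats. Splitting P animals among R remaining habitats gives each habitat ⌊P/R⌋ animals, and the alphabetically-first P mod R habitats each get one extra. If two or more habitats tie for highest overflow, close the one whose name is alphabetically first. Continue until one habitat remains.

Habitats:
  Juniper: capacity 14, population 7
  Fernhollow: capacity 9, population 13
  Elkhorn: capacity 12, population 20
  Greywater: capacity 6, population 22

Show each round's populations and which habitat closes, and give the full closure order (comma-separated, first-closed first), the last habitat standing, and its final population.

Closure order: Greywater, Elkhorn, Fernhollow
Last habitat: Juniper with 62 animals

Round 1: Elkhorn=20 Fernhollow=13 Greywater=22 Juniper=7 → close Greywater (overflow 16)
  22÷3 = 7 each, +1 to first 1
Round 2: Elkhorn=28 Fernhollow=20 Juniper=14 → close Elkhorn (overflow 16)
  28÷2 = 14 each, +1 to first 0
Round 3: Fernhollow=34 Juniper=28 → close Fernhollow (overflow 25)
  34÷1 = 34 each, +1 to first 0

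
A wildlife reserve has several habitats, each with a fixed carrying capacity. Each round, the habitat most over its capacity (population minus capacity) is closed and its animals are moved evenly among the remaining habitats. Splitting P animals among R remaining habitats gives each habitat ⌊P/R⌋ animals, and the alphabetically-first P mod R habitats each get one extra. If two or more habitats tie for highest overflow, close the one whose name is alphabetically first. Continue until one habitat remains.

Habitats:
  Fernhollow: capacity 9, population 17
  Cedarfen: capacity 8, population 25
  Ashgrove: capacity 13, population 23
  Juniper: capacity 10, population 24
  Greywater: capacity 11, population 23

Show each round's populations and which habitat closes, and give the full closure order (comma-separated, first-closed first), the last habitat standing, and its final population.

Closure order: Cedarfen, Juniper, Greywater, Ashgrove
Last habitat: Fernhollow with 112 animals

Round 1: Ashgrove=23 Cedarfen=25 Fernhollow=17 Greywater=23 Juniper=24 → close Cedarfen (overflow 17)
  25÷4 = 6 each, +1 to first 1
Round 2: Ashgrove=30 Fernhollow=23 Greywater=29 Juniper=30 → close Juniper (overflow 20)
  30÷3 = 10 each, +1 to first 0
Round 3: Ashgrove=40 Fernhollow=33 Greywater=39 → close Greywater (overflow 28)
  39÷2 = 19 each, +1 to first 1
Round 4: Ashgrove=60 Fernhollow=52 → close Ashgrove (overflow 47)
  60÷1 = 60 each, +1 to first 0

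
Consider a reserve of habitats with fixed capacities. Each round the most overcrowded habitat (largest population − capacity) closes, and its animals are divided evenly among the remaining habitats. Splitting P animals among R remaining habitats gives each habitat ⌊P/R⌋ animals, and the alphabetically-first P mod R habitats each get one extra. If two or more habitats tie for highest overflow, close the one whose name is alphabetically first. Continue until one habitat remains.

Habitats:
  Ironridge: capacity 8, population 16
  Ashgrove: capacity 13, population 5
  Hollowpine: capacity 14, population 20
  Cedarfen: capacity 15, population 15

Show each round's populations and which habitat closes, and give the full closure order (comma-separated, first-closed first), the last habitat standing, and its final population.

Round 1: Ashgrove=5 Cedarfen=15 Hollowpine=20 Ironridge=16 → close Ironridge (overflow 8)
  16÷3 = 5 each, +1 to first 1
Round 2: Ashgrove=11 Cedarfen=20 Hollowpine=25 → close Hollowpine (overflow 11)
  25÷2 = 12 each, +1 to first 1
Round 3: Ashgrove=24 Cedarfen=32 → close Cedarfen (overflow 17)
  32÷1 = 32 each, +1 to first 0

Closure order: Ironridge, Hollowpine, Cedarfen
Last habitat: Ashgrove with 56 animals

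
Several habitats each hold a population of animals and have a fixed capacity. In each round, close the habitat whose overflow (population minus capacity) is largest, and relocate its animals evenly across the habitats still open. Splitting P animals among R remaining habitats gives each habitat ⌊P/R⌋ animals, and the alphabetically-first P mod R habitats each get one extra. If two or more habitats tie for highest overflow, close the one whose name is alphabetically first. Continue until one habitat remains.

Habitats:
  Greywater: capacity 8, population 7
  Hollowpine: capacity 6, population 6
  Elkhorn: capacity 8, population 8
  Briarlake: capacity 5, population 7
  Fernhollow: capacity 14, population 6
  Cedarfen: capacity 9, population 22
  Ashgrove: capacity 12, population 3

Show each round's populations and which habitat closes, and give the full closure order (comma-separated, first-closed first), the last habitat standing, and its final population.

Round 1: Ashgrove=3 Briarlake=7 Cedarfen=22 Elkhorn=8 Fernhollow=6 Greywater=7 Hollowpine=6 → close Cedarfen (overflow 13)
  22÷6 = 3 each, +1 to first 4
Round 2: Ashgrove=7 Briarlake=11 Elkhorn=12 Fernhollow=10 Greywater=10 Hollowpine=9 → close Briarlake (overflow 6)
  11÷5 = 2 each, +1 to first 1
Round 3: Ashgrove=10 Elkhorn=14 Fernhollow=12 Greywater=12 Hollowpine=11 → close Elkhorn (overflow 6)
  14÷4 = 3 each, +1 to first 2
Round 4: Ashgrove=14 Fernhollow=16 Greywater=15 Hollowpine=14 → close Hollowpine (overflow 8)
  14÷3 = 4 each, +1 to first 2
Round 5: Ashgrove=19 Fernhollow=21 Greywater=19 → close Greywater (overflow 11)
  19÷2 = 9 each, +1 to first 1
Round 6: Ashgrove=29 Fernhollow=30 → close Ashgrove (overflow 17)
  29÷1 = 29 each, +1 to first 0

Closure order: Cedarfen, Briarlake, Elkhorn, Hollowpine, Greywater, Ashgrove
Last habitat: Fernhollow with 59 animals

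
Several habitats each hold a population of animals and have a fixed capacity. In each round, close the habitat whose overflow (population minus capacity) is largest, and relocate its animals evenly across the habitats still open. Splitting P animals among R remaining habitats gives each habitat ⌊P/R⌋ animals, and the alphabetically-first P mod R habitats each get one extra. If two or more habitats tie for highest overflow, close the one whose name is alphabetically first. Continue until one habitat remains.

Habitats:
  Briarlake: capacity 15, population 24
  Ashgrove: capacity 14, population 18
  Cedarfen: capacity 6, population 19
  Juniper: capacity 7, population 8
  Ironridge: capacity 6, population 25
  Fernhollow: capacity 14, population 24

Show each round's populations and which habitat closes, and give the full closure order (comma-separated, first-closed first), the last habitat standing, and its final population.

Round 1: Ashgrove=18 Briarlake=24 Cedarfen=19 Fernhollow=24 Ironridge=25 Juniper=8 → close Ironridge (overflow 19)
  25÷5 = 5 each, +1 to first 0
Round 2: Ashgrove=23 Briarlake=29 Cedarfen=24 Fernhollow=29 Juniper=13 → close Cedarfen (overflow 18)
  24÷4 = 6 each, +1 to first 0
Round 3: Ashgrove=29 Briarlake=35 Fernhollow=35 Juniper=19 → close Fernhollow (overflow 21)
  35÷3 = 11 each, +1 to first 2
Round 4: Ashgrove=41 Briarlake=47 Juniper=30 → close Briarlake (overflow 32)
  47÷2 = 23 each, +1 to first 1
Round 5: Ashgrove=65 Juniper=53 → close Ashgrove (overflow 51)
  65÷1 = 65 each, +1 to first 0

Closure order: Ironridge, Cedarfen, Fernhollow, Briarlake, Ashgrove
Last habitat: Juniper with 118 animals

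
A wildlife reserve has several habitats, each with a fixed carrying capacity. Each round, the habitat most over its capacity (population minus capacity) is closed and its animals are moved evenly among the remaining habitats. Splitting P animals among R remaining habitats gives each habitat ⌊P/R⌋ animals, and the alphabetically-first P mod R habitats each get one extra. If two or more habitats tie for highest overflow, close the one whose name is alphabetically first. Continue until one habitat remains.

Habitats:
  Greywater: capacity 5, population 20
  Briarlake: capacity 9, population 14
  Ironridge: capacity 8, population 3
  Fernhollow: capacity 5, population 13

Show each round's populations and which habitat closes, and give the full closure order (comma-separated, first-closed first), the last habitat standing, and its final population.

Closure order: Greywater, Fernhollow, Briarlake
Last habitat: Ironridge with 50 animals

Round 1: Briarlake=14 Fernhollow=13 Greywater=20 Ironridge=3 → close Greywater (overflow 15)
  20÷3 = 6 each, +1 to first 2
Round 2: Briarlake=21 Fernhollow=20 Ironridge=9 → close Fernhollow (overflow 15)
  20÷2 = 10 each, +1 to first 0
Round 3: Briarlake=31 Ironridge=19 → close Briarlake (overflow 22)
  31÷1 = 31 each, +1 to first 0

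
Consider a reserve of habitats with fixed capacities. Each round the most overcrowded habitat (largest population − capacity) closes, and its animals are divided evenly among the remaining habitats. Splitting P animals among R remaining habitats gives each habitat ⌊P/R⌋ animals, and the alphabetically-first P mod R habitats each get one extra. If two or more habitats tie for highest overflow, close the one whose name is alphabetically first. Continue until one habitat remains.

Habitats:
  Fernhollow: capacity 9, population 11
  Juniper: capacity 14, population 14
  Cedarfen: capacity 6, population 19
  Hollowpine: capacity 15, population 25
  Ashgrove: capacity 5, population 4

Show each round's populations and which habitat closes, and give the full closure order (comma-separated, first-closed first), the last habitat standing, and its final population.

Closure order: Cedarfen, Hollowpine, Fernhollow, Ashgrove
Last habitat: Juniper with 73 animals

Round 1: Ashgrove=4 Cedarfen=19 Fernhollow=11 Hollowpine=25 Juniper=14 → close Cedarfen (overflow 13)
  19÷4 = 4 each, +1 to first 3
Round 2: Ashgrove=9 Fernhollow=16 Hollowpine=30 Juniper=18 → close Hollowpine (overflow 15)
  30÷3 = 10 each, +1 to first 0
Round 3: Ashgrove=19 Fernhollow=26 Juniper=28 → close Fernhollow (overflow 17)
  26÷2 = 13 each, +1 to first 0
Round 4: Ashgrove=32 Juniper=41 → close Ashgrove (overflow 27)
  32÷1 = 32 each, +1 to first 0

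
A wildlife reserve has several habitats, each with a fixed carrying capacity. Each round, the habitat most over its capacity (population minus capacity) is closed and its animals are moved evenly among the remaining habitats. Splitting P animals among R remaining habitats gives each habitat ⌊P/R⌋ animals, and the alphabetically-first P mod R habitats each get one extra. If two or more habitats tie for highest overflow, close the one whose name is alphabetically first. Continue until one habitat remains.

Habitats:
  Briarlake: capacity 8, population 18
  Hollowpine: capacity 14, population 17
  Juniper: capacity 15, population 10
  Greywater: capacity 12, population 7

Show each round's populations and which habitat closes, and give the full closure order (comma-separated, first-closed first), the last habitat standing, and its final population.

Closure order: Briarlake, Hollowpine, Greywater
Last habitat: Juniper with 52 animals

Round 1: Briarlake=18 Greywater=7 Hollowpine=17 Juniper=10 → close Briarlake (overflow 10)
  18÷3 = 6 each, +1 to first 0
Round 2: Greywater=13 Hollowpine=23 Juniper=16 → close Hollowpine (overflow 9)
  23÷2 = 11 each, +1 to first 1
Round 3: Greywater=25 Juniper=27 → close Greywater (overflow 13)
  25÷1 = 25 each, +1 to first 0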